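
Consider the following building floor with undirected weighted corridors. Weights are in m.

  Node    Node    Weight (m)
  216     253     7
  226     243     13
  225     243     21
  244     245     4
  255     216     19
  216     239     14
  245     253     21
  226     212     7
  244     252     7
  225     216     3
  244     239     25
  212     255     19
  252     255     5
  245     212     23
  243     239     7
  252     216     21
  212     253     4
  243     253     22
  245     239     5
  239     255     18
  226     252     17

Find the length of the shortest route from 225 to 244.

Shortest distances from 225:
225: 0
216: 3  (via 225)
253: 10  (via 216)
212: 14  (via 253)
239: 17  (via 216)
243: 21  (via 225)
226: 21  (via 212)
255: 22  (via 216)
245: 22  (via 239)
252: 24  (via 216)
244: 26  (via 245)
Shortest route: 225 → 216 → 239 → 245 → 244 = 26 m.

26 m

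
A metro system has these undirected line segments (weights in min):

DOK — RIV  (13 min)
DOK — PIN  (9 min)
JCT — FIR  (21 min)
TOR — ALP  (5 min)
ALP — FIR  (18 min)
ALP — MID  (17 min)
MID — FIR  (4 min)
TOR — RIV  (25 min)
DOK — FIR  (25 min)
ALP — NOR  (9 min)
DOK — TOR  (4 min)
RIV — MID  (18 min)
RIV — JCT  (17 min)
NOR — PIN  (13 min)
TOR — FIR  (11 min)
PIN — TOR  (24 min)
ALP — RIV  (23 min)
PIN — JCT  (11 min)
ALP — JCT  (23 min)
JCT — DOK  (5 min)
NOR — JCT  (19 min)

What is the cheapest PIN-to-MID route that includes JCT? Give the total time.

35 min

Best PIN to JCT: PIN → JCT costing 11
Best JCT to MID: JCT → DOK → TOR → FIR → MID costing 24
Total via JCT: 11 + 24 = 35 min.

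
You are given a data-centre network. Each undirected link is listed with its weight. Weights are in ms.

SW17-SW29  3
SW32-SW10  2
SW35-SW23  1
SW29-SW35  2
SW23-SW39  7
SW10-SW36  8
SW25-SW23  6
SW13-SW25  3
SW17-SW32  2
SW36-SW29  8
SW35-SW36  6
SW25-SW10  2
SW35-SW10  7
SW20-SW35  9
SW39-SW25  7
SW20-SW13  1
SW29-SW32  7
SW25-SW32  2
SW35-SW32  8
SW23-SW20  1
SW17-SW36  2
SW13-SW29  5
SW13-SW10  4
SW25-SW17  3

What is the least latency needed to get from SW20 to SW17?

Running Dijkstra from SW20:
SW20: 0
SW23: 1  (via SW20)
SW13: 1  (via SW20)
SW35: 2  (via SW23)
SW29: 4  (via SW35)
SW25: 4  (via SW13)
SW10: 5  (via SW13)
SW32: 6  (via SW25)
SW17: 7  (via SW29)
Shortest route: SW20 → SW23 → SW35 → SW29 → SW17 = 7 ms.

7 ms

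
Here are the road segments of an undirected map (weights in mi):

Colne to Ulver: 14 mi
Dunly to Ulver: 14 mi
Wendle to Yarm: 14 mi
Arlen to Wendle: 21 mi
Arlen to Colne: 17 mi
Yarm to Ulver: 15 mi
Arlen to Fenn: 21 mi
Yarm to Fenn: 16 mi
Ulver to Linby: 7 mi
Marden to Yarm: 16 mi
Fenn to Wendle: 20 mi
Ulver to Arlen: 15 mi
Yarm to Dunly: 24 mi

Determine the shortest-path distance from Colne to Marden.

Running Dijkstra from Colne:
Colne: 0
Ulver: 14  (via Colne)
Arlen: 17  (via Colne)
Linby: 21  (via Ulver)
Dunly: 28  (via Ulver)
Yarm: 29  (via Ulver)
Wendle: 38  (via Arlen)
Fenn: 38  (via Arlen)
Marden: 45  (via Yarm)
Shortest route: Colne–Ulver–Yarm–Marden = 45 mi.

45 mi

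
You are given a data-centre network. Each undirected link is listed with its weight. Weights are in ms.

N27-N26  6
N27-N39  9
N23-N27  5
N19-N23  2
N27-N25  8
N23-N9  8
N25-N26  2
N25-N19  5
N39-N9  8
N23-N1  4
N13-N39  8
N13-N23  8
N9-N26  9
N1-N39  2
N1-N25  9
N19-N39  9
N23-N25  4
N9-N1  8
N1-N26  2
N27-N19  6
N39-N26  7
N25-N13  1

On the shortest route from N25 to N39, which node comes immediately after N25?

Candidate routes:
N25 → N26 → N1 → N39: 2+2+2 = 6
N25 → N26 → N39: 2+7 = 9
N25 → N13 → N39: 1+8 = 9
The minimum is 6 ms via N25 → N26 → N1 → N39.
So from N25 the first move is to N26.

N26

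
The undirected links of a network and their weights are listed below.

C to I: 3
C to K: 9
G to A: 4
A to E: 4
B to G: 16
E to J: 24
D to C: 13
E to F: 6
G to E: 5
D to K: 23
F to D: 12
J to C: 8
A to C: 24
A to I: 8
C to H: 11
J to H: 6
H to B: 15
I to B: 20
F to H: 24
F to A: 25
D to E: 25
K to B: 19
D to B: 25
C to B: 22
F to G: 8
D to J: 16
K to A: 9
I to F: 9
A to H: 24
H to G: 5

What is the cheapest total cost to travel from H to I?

14

Shortest distances from H:
H: 0
G: 5  (via H)
J: 6  (via H)
A: 9  (via G)
E: 10  (via G)
C: 11  (via H)
F: 13  (via G)
I: 14  (via C)
Shortest route: H–C–I = 14.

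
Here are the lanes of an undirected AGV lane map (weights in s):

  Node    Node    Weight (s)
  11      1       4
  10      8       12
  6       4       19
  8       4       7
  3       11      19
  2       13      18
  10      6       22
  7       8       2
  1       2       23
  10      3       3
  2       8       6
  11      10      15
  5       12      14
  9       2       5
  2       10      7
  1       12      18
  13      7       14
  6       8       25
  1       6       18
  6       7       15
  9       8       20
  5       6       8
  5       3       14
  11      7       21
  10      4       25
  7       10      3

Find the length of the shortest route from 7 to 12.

34 s

Enumerating some paths:
7 - 10 - 11 - 1 - 12: 3+15+4+18 = 40
7 - 6 - 5 - 12: 15+8+14 = 37
7 - 10 - 3 - 5 - 12: 3+3+14+14 = 34
Cheapest is 7 - 10 - 3 - 5 - 12 at 34 s.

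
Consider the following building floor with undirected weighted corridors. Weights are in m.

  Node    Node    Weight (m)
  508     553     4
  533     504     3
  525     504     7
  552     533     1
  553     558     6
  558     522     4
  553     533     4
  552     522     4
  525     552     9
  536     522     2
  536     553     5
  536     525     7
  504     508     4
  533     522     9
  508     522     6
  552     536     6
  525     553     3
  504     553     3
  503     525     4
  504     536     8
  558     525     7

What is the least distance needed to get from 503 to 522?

13 m

Shortest distances from 503:
503: 0
525: 4  (via 503)
553: 7  (via 525)
504: 10  (via 553)
533: 11  (via 553)
508: 11  (via 553)
558: 11  (via 525)
536: 11  (via 525)
552: 12  (via 533)
522: 13  (via 536)
Shortest route: 503–525–536–522 = 13 m.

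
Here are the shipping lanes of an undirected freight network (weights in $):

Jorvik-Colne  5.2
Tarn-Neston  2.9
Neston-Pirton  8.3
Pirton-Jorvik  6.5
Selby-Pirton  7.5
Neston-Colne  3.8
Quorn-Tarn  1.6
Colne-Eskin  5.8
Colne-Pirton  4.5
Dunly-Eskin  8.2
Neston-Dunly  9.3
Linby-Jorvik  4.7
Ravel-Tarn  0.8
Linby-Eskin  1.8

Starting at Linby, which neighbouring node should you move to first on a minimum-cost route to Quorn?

Eskin

Candidate routes:
Linby → Eskin → Colne → Neston → Tarn → Quorn: 1.8+5.8+3.8+2.9+1.6 = 15.9
Linby → Jorvik → Pirton → Colne → Neston → Tarn → Quorn: 4.7+6.5+4.5+3.8+2.9+1.6 = 24
Linby → Jorvik → Colne → Neston → Tarn → Quorn: 4.7+5.2+3.8+2.9+1.6 = 18.2
Linby → Eskin → Dunly → Neston → Tarn → Quorn: 1.8+8.2+9.3+2.9+1.6 = 23.8
Cheapest is Linby → Eskin → Colne → Neston → Tarn → Quorn at $15.9.
So from Linby the first move is to Eskin.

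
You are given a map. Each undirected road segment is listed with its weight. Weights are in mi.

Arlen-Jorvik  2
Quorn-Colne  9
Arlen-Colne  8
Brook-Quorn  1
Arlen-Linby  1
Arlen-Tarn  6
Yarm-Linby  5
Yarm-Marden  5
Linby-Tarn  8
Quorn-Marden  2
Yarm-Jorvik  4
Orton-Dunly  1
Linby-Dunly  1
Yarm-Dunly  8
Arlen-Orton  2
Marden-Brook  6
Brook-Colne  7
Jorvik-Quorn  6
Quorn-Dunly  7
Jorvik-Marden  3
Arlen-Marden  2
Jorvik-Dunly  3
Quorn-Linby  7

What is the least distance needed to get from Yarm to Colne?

Candidate routes:
Yarm - Jorvik - Arlen - Colne: 4+2+8 = 14
Yarm - Marden - Quorn - Brook - Colne: 5+2+1+7 = 15
Cheapest is Yarm - Jorvik - Arlen - Colne at 14 mi.

14 mi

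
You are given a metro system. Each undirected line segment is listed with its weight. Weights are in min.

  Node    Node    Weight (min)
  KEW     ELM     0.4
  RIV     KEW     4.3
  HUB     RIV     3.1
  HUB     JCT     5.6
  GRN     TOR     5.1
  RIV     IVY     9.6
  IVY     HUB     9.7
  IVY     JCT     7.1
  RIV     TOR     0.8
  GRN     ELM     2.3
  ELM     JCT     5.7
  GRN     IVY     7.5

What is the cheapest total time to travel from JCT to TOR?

Candidate routes:
JCT - IVY - RIV - TOR: 7.1+9.6+0.8 = 17.5
JCT - ELM - KEW - RIV - TOR: 5.7+0.4+4.3+0.8 = 11.2
JCT - HUB - RIV - TOR: 5.6+3.1+0.8 = 9.5
JCT - ELM - GRN - TOR: 5.7+2.3+5.1 = 13.1
Cheapest is JCT - HUB - RIV - TOR at 9.5 min.

9.5 min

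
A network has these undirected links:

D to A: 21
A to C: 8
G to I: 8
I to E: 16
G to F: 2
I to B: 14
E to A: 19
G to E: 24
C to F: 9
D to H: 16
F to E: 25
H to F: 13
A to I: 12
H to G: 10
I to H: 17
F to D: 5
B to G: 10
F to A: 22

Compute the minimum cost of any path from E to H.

33

Compare a few routes:
E - G - H: 24+10 = 34
E - I - H: 16+17 = 33
Cheapest is E - I - H at 33.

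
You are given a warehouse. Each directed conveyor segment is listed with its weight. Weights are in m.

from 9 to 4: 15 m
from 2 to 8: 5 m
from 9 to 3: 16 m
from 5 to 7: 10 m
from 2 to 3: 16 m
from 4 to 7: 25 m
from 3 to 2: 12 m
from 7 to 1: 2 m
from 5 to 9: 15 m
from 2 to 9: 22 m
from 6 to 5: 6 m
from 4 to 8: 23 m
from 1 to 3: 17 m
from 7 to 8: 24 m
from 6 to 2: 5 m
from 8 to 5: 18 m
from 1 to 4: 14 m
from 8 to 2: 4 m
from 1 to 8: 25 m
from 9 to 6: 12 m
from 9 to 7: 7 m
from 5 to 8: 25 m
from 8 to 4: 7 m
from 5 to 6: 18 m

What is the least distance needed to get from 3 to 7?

Settle nodes by increasing distance from 3:
3: 0
2: 12  (via 3)
8: 17  (via 2)
4: 24  (via 8)
9: 34  (via 2)
5: 35  (via 8)
7: 41  (via 9)
Shortest route: 3 → 2 → 9 → 7 = 41 m.

41 m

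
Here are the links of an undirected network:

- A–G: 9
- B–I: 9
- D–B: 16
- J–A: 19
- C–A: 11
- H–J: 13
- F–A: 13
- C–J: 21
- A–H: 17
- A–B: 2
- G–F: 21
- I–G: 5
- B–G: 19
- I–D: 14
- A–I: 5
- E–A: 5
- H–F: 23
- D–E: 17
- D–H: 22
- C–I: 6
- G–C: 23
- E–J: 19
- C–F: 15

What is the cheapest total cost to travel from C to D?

20

Enumerating some paths:
C–A–B–D: 11+2+16 = 29
C–I–D: 6+14 = 20
Cheapest is C–I–D at 20.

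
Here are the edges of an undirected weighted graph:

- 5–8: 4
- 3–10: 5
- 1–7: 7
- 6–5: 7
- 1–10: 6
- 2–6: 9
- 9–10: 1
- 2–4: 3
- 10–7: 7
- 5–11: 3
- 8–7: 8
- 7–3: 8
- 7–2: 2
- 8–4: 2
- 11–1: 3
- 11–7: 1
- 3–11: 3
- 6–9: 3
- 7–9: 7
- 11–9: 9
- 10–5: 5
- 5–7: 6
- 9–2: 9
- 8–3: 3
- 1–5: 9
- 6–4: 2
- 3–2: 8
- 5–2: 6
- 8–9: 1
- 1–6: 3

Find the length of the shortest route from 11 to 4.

6

Settle nodes by increasing distance from 11:
11: 0
7: 1  (via 11)
1: 3  (via 11)
2: 3  (via 7)
3: 3  (via 11)
5: 3  (via 11)
4: 6  (via 2)
Shortest route: 11–7–2–4 = 6.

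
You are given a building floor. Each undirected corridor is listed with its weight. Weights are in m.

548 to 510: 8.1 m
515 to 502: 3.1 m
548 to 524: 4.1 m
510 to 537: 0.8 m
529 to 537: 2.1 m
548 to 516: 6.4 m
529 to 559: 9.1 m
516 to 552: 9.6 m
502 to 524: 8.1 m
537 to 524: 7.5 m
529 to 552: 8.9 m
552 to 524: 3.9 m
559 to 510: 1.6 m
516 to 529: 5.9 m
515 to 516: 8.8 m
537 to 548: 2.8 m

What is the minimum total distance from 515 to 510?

17.6 m

Enumerating some paths:
515 - 516 - 529 - 537 - 510: 8.8+5.9+2.1+0.8 = 17.6
515 - 502 - 524 - 548 - 537 - 510: 3.1+8.1+4.1+2.8+0.8 = 18.9
515 - 516 - 548 - 537 - 510: 8.8+6.4+2.8+0.8 = 18.8
The minimum is 17.6 m via 515 - 516 - 529 - 537 - 510.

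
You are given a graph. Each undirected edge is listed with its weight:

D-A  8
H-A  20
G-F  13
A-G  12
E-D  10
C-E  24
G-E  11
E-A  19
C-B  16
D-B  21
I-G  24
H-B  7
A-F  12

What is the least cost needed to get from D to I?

Compare a few routes:
D - A - E - G - I: 8+19+11+24 = 62
D - A - F - G - I: 8+12+13+24 = 57
D - A - G - I: 8+12+24 = 44
D - E - G - I: 10+11+24 = 45
The minimum is 44 via D - A - G - I.

44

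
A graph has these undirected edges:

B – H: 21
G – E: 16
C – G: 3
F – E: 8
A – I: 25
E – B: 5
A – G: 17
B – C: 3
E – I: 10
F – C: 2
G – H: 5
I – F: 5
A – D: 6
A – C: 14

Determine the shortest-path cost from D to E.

Candidate routes:
D → A → G → C → B → E: 6+17+3+3+5 = 34
D → A → C → F → E: 6+14+2+8 = 30
D → A → G → C → F → E: 6+17+3+2+8 = 36
D → A → C → B → E: 6+14+3+5 = 28
Cheapest is D → A → C → B → E at 28.

28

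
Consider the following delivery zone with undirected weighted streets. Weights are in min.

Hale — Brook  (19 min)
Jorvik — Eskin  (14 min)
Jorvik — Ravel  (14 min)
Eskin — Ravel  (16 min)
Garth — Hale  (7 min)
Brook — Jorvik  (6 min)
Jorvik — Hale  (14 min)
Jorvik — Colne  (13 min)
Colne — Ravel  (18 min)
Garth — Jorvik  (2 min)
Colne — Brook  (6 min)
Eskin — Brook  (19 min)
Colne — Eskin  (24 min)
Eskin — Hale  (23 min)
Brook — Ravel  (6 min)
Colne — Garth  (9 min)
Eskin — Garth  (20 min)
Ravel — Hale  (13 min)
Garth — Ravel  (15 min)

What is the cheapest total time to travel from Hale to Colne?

16 min

Compare a few routes:
Hale–Garth–Colne: 7+9 = 16
Hale–Garth–Jorvik–Colne: 7+2+13 = 22
Hale–Garth–Jorvik–Brook–Colne: 7+2+6+6 = 21
Cheapest is Hale–Garth–Colne at 16 min.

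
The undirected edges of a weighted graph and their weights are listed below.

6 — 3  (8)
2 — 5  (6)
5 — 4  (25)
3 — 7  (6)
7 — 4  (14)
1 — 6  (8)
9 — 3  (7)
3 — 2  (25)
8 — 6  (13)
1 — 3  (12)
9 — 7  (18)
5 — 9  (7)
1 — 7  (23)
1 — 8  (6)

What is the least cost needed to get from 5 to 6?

Running Dijkstra from 5:
5: 0
2: 6  (via 5)
9: 7  (via 5)
3: 14  (via 9)
7: 20  (via 3)
6: 22  (via 3)
Shortest route: 5–9–3–6 = 22.

22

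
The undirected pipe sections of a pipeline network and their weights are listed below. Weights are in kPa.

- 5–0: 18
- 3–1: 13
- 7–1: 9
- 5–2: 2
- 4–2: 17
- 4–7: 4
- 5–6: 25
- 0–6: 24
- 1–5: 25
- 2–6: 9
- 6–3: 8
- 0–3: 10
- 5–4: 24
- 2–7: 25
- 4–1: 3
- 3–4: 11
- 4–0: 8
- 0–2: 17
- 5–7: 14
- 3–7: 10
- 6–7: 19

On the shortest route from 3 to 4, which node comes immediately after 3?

4

Compare a few routes:
3 - 4: 11 = 11
3 - 7 - 4: 10+4 = 14
3 - 1 - 4: 13+3 = 16
Cheapest is 3 - 4 at 11 kPa.
So from 3 the first move is to 4.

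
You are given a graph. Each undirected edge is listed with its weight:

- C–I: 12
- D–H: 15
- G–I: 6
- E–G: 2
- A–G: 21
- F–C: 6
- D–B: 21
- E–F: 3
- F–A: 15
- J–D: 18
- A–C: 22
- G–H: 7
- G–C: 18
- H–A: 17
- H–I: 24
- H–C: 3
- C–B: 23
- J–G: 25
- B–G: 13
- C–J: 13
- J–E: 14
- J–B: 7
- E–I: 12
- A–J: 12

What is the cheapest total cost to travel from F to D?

24

Candidate routes:
F–C–J–D: 6+13+18 = 37
F–E–J–D: 3+14+18 = 35
F–E–G–H–D: 3+2+7+15 = 27
F–C–H–D: 6+3+15 = 24
The minimum is 24 via F–C–H–D.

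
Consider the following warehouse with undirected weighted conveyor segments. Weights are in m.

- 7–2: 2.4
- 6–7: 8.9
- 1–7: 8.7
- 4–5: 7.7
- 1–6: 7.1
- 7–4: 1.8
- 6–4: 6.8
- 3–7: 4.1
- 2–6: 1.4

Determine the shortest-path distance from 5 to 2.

11.9 m

Candidate routes:
5 → 4 → 6 → 7 → 2: 7.7+6.8+8.9+2.4 = 25.8
5 → 4 → 6 → 2: 7.7+6.8+1.4 = 15.9
5 → 4 → 7 → 6 → 2: 7.7+1.8+8.9+1.4 = 19.8
5 → 4 → 7 → 2: 7.7+1.8+2.4 = 11.9
The minimum is 11.9 m via 5 → 4 → 7 → 2.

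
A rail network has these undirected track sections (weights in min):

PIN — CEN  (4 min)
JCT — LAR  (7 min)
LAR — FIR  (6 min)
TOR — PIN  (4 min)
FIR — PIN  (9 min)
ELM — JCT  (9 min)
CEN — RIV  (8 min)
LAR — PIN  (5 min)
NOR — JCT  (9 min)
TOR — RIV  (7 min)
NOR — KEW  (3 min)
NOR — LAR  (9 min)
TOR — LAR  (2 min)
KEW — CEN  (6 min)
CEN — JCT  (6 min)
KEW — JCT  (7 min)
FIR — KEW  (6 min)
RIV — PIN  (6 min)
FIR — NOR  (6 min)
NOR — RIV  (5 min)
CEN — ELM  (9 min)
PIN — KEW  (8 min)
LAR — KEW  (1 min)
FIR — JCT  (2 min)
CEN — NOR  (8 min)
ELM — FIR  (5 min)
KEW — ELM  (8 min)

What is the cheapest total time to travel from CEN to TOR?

Settle nodes by increasing distance from CEN:
CEN: 0
PIN: 4  (via CEN)
KEW: 6  (via CEN)
JCT: 6  (via CEN)
LAR: 7  (via KEW)
NOR: 8  (via CEN)
RIV: 8  (via CEN)
FIR: 8  (via JCT)
TOR: 8  (via PIN)
Shortest route: CEN–PIN–TOR = 8 min.

8 min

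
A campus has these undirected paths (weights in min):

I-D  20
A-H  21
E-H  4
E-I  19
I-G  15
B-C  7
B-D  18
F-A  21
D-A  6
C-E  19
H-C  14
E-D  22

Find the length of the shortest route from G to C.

52 min

Compare a few routes:
G - I - E - C: 15+19+19 = 53
G - I - E - H - C: 15+19+4+14 = 52
Cheapest is G - I - E - H - C at 52 min.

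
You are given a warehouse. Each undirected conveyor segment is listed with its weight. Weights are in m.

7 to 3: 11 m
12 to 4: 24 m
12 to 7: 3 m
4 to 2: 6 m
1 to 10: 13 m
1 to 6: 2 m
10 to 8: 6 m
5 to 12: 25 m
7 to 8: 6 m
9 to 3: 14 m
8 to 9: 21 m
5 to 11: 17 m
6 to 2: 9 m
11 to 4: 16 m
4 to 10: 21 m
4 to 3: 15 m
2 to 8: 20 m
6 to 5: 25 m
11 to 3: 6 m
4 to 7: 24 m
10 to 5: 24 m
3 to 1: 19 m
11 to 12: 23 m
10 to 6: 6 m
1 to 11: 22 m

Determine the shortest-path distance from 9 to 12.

Compare a few routes:
9 - 3 - 7 - 12: 14+11+3 = 28
9 - 8 - 7 - 12: 21+6+3 = 30
9 - 3 - 11 - 12: 14+6+23 = 43
The minimum is 28 m via 9 - 3 - 7 - 12.

28 m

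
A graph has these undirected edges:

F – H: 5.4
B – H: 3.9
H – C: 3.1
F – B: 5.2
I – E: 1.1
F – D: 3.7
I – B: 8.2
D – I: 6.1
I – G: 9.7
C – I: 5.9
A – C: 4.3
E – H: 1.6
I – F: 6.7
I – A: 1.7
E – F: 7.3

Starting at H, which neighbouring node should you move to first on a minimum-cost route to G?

E

Enumerating some paths:
H → C → I → G: 3.1+5.9+9.7 = 18.7
H → C → A → I → G: 3.1+4.3+1.7+9.7 = 18.8
H → E → I → G: 1.6+1.1+9.7 = 12.4
H → F → I → G: 5.4+6.7+9.7 = 21.8
Cheapest is H → E → I → G at 12.4.
So from H the first move is to E.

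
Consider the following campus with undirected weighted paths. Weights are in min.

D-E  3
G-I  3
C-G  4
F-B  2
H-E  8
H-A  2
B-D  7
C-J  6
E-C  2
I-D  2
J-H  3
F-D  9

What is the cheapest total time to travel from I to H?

Enumerating some paths:
I–G–C–J–H: 3+4+6+3 = 16
I–D–E–C–J–H: 2+3+2+6+3 = 16
I–G–C–E–H: 3+4+2+8 = 17
I–D–E–H: 2+3+8 = 13
Cheapest is I–D–E–H at 13 min.

13 min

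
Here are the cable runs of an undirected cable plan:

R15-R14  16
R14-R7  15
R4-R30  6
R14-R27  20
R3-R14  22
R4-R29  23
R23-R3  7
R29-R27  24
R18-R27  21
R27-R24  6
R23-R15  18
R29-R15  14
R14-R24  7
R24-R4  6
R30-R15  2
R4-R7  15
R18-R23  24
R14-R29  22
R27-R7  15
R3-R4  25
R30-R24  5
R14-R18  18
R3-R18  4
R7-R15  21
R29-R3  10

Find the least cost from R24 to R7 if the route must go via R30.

Shortest R24→R30: R24–R30 = 5
Best R30 to R7: R30–R4–R7 costing 21
Total via R30: 5 + 21 = 26.

26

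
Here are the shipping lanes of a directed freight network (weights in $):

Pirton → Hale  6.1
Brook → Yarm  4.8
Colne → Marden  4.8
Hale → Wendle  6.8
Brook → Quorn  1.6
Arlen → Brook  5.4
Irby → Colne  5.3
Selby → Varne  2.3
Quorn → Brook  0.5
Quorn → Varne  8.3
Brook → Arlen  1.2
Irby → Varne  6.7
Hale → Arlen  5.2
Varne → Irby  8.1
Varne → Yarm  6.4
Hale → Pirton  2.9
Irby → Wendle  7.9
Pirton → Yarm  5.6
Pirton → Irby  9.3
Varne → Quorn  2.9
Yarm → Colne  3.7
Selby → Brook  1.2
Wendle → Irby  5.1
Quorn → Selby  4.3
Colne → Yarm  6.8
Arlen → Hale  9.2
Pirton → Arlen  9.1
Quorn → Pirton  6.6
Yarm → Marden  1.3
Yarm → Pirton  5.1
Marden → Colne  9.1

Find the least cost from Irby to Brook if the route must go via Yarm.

Best Irby to Yarm: Irby → Colne → Yarm costing 12.1
Best Yarm to Brook: Yarm → Pirton → Arlen → Brook costing 19.6
Total via Yarm: 12.1 + 19.6 = $31.7.

$31.7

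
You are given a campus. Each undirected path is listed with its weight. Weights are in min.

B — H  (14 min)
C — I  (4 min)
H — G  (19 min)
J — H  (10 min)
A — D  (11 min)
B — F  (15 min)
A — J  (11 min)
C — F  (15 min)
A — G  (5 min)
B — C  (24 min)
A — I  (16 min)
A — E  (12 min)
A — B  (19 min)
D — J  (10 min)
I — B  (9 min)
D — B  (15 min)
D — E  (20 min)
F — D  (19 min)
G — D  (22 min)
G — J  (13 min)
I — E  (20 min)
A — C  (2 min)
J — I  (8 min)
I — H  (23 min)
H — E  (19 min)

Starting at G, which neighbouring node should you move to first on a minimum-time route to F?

Enumerating some paths:
G–A–C–I–B–F: 5+2+4+9+15 = 35
G–A–C–F: 5+2+15 = 22
The minimum is 22 min via G–A–C–F.
So from G the first move is to A.

A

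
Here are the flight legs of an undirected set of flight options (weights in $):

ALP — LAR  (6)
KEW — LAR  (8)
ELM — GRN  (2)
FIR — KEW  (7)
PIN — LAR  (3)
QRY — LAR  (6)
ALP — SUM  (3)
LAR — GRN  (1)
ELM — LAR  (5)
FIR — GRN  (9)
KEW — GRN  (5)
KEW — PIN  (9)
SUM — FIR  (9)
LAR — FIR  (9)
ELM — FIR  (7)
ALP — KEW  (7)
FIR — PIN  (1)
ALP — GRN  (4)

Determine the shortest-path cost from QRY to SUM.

Compare a few routes:
QRY → LAR → ALP → SUM: 6+6+3 = 15
QRY → LAR → GRN → ALP → SUM: 6+1+4+3 = 14
Cheapest is QRY → LAR → GRN → ALP → SUM at $14.

$14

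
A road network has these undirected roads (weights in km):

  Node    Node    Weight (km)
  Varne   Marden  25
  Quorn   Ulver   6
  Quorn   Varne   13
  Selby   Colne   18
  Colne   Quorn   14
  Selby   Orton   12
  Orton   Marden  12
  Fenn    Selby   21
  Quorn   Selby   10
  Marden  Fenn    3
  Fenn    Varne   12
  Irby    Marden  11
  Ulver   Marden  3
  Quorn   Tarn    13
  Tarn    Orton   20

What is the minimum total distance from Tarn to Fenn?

Candidate routes:
Tarn → Quorn → Ulver → Marden → Fenn: 13+6+3+3 = 25
Tarn → Quorn → Varne → Fenn: 13+13+12 = 38
Tarn → Orton → Marden → Fenn: 20+12+3 = 35
The minimum is 25 km via Tarn → Quorn → Ulver → Marden → Fenn.

25 km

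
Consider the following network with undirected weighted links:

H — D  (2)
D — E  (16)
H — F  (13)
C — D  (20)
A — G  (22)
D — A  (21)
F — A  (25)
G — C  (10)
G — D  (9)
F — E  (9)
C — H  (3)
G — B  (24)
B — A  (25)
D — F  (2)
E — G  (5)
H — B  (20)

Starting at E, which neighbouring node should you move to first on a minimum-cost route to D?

Compare a few routes:
E–G–D: 5+9 = 14
E–F–D: 9+2 = 11
E–D: 16 = 16
The minimum is 11 via E–F–D.
So from E the first move is to F.

F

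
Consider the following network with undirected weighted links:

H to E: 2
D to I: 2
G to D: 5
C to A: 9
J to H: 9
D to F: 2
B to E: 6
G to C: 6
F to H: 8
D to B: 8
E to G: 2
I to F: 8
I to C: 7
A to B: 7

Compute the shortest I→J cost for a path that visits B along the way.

27

Best I to B: I → D → B costing 10
Best B to J: B → E → H → J costing 17
Total via B: 10 + 17 = 27.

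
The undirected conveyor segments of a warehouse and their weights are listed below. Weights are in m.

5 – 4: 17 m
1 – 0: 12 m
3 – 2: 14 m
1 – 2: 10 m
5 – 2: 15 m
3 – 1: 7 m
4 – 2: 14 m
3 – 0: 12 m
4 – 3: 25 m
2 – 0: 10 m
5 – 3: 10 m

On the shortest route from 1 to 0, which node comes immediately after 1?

Enumerating some paths:
1 - 0: 12 = 12
1 - 3 - 0: 7+12 = 19
The minimum is 12 m via 1 - 0.
So from 1 the first move is to 0.

0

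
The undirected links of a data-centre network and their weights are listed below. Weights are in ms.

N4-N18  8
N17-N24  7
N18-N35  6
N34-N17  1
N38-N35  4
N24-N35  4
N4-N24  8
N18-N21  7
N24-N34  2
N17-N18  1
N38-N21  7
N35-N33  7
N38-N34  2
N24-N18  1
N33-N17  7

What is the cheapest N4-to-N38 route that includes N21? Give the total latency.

22 ms

Best N4 to N21: N4–N18–N21 costing 15
Shortest N21→N38: N21–N38 = 7
Total via N21: 15 + 7 = 22 ms.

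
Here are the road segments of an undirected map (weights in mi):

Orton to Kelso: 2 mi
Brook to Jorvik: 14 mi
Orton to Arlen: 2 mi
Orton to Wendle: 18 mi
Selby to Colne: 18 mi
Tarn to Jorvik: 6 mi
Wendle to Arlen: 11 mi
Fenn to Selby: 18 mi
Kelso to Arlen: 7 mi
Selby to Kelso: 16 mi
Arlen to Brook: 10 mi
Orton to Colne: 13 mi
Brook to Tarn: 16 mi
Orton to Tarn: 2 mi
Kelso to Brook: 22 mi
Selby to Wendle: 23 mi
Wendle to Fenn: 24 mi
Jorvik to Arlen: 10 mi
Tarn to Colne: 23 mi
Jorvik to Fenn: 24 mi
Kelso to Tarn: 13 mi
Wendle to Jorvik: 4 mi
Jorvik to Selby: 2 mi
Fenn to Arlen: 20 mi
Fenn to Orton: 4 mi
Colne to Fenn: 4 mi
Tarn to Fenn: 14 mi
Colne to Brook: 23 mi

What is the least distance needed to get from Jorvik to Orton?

Enumerating some paths:
Jorvik–Wendle–Arlen–Orton: 4+11+2 = 17
Jorvik–Tarn–Orton: 6+2 = 8
Jorvik–Arlen–Kelso–Orton: 10+7+2 = 19
Jorvik–Arlen–Orton: 10+2 = 12
Cheapest is Jorvik–Tarn–Orton at 8 mi.

8 mi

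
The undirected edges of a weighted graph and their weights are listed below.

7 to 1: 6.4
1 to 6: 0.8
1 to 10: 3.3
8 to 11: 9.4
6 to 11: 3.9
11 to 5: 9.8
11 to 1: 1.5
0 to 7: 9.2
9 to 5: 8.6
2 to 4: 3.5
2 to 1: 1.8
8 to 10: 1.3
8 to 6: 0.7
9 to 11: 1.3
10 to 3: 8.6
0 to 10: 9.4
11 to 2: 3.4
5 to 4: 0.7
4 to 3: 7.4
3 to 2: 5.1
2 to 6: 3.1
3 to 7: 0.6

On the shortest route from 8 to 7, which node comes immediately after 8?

6

Compare a few routes:
8–6–1–2–3–7: 0.7+0.8+1.8+5.1+0.6 = 9
8–10–3–7: 1.3+8.6+0.6 = 10.5
8–6–1–7: 0.7+0.8+6.4 = 7.9
8–6–2–3–7: 0.7+3.1+5.1+0.6 = 9.5
Cheapest is 8–6–1–7 at 7.9.
So from 8 the first move is to 6.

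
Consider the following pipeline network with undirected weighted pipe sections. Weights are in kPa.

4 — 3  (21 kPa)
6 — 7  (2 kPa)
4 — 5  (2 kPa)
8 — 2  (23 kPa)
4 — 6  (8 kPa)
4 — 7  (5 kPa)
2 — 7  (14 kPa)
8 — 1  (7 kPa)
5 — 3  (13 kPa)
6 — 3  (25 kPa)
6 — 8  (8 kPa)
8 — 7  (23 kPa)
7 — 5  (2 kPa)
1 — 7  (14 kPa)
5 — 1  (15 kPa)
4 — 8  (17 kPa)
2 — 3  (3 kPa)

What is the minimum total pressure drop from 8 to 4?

14 kPa

Shortest distances from 8:
8: 0
1: 7  (via 8)
6: 8  (via 8)
7: 10  (via 6)
5: 12  (via 7)
4: 14  (via 5)
Shortest route: 8 → 6 → 7 → 5 → 4 = 14 kPa.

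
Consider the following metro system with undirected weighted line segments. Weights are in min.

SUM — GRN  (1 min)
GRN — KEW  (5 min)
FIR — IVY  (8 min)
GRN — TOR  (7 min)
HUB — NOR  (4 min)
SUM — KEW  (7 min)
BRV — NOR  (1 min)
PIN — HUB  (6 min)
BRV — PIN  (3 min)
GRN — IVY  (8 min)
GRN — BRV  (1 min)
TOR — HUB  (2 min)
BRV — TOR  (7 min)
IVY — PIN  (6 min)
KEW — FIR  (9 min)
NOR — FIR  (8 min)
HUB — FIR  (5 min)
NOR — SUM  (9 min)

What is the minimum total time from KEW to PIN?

9 min

Settle nodes by increasing distance from KEW:
KEW: 0
GRN: 5  (via KEW)
SUM: 6  (via GRN)
BRV: 6  (via GRN)
NOR: 7  (via BRV)
FIR: 9  (via KEW)
PIN: 9  (via BRV)
Shortest route: KEW → GRN → BRV → PIN = 9 min.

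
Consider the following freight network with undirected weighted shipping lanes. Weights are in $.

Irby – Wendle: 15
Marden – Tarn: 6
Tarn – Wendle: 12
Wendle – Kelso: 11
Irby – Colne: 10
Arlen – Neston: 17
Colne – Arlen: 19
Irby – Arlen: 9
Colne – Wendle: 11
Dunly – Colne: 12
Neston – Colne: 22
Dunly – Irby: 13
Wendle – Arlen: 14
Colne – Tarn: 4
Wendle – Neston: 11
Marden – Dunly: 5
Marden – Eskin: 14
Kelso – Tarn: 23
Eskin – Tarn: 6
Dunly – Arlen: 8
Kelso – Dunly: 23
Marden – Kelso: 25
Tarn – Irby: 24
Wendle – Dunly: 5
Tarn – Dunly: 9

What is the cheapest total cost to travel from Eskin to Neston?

$29

Shortest distances from Eskin:
Eskin: 0
Tarn: 6  (via Eskin)
Colne: 10  (via Tarn)
Marden: 12  (via Tarn)
Dunly: 15  (via Tarn)
Wendle: 18  (via Tarn)
Irby: 20  (via Colne)
Arlen: 23  (via Dunly)
Kelso: 29  (via Tarn)
Neston: 29  (via Wendle)
Shortest route: Eskin → Tarn → Wendle → Neston = $29.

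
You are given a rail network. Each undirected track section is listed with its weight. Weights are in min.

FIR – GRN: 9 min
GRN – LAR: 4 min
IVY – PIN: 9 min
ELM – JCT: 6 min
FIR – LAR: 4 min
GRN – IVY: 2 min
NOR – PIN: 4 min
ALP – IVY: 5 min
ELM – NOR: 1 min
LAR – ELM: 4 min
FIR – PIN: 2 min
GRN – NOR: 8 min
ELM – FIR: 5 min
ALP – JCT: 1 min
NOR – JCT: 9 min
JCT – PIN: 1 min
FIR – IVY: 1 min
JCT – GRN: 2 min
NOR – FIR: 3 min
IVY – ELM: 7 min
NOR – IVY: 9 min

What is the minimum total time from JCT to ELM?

Enumerating some paths:
JCT–PIN–FIR–NOR–ELM: 1+2+3+1 = 7
JCT–ELM: 6 = 6
Cheapest is JCT–ELM at 6 min.

6 min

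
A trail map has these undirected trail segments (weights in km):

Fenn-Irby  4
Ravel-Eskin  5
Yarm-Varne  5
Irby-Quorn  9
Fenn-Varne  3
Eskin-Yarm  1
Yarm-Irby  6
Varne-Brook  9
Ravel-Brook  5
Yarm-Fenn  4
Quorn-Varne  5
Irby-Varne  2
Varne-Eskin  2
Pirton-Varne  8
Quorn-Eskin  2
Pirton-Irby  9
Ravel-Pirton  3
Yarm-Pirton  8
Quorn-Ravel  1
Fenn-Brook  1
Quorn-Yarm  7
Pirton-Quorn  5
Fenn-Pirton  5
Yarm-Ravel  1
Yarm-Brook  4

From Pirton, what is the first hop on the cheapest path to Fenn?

Fenn

Compare a few routes:
Pirton–Ravel–Yarm–Fenn: 3+1+4 = 8
Pirton–Fenn: 5 = 5
Pirton–Ravel–Brook–Fenn: 3+5+1 = 9
Pirton–Ravel–Yarm–Brook–Fenn: 3+1+4+1 = 9
The minimum is 5 km via Pirton–Fenn.
So from Pirton the first move is to Fenn.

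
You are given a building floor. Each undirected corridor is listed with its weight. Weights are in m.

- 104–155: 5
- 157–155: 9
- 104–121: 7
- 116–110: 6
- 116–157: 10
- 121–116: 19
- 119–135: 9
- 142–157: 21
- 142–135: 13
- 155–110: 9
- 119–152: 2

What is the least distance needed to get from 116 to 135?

Enumerating some paths:
116 → 110 → 155 → 157 → 142 → 135: 6+9+9+21+13 = 58
116 → 157 → 142 → 135: 10+21+13 = 44
Cheapest is 116 → 157 → 142 → 135 at 44 m.

44 m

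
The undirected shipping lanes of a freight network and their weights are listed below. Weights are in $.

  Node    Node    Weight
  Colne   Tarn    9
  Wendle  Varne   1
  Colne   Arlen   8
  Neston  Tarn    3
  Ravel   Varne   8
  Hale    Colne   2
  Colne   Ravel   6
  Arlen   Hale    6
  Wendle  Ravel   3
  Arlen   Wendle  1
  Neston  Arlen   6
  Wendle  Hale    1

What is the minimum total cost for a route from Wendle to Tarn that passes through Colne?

$12

Best Wendle to Colne: Wendle–Hale–Colne costing 3
Shortest Colne→Tarn: Colne–Tarn = 9
Total via Colne: 3 + 9 = $12.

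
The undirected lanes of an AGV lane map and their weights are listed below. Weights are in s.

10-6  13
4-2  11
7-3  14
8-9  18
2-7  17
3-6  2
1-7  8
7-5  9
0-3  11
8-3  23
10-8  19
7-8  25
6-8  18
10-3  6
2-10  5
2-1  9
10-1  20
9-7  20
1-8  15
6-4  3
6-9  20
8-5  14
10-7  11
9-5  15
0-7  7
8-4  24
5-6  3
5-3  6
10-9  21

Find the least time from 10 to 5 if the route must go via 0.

Shortest 10→0: 10–3–0 = 17
Shortest 0→5: 0–7–5 = 16
Total via 0: 17 + 16 = 33 s.

33 s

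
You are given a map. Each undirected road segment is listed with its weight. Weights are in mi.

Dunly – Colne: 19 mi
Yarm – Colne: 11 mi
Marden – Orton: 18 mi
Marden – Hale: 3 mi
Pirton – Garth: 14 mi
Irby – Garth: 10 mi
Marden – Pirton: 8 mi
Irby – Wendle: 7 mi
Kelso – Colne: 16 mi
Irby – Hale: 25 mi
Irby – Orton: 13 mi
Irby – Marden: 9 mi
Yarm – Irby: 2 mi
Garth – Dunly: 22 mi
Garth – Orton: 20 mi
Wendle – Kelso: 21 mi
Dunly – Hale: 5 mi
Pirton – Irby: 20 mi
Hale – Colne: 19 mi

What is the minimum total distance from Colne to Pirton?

30 mi

Enumerating some paths:
Colne - Yarm - Irby - Garth - Pirton: 11+2+10+14 = 37
Colne - Yarm - Irby - Marden - Pirton: 11+2+9+8 = 30
Colne - Yarm - Irby - Pirton: 11+2+20 = 33
Colne - Dunly - Hale - Marden - Pirton: 19+5+3+8 = 35
The minimum is 30 mi via Colne - Yarm - Irby - Marden - Pirton.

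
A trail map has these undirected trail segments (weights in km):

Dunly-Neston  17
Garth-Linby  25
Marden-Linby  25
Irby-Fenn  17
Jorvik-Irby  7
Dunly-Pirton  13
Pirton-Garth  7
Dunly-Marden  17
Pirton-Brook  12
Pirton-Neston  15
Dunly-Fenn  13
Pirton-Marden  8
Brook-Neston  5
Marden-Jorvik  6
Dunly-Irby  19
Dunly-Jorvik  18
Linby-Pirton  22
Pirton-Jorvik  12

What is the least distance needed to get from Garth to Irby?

26 km

Candidate routes:
Garth - Pirton - Dunly - Irby: 7+13+19 = 39
Garth - Pirton - Marden - Jorvik - Irby: 7+8+6+7 = 28
Garth - Pirton - Jorvik - Irby: 7+12+7 = 26
Cheapest is Garth - Pirton - Jorvik - Irby at 26 km.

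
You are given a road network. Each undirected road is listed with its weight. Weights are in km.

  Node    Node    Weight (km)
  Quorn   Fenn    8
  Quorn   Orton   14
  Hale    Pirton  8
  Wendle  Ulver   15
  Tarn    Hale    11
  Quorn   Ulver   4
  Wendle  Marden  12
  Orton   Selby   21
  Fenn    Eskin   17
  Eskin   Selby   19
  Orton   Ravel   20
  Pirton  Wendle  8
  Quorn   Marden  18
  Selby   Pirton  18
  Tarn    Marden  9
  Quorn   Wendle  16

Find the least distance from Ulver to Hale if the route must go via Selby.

Shortest Ulver→Selby: Ulver → Quorn → Orton → Selby = 39
Best Selby to Hale: Selby → Pirton → Hale costing 26
Total via Selby: 39 + 26 = 65 km.

65 km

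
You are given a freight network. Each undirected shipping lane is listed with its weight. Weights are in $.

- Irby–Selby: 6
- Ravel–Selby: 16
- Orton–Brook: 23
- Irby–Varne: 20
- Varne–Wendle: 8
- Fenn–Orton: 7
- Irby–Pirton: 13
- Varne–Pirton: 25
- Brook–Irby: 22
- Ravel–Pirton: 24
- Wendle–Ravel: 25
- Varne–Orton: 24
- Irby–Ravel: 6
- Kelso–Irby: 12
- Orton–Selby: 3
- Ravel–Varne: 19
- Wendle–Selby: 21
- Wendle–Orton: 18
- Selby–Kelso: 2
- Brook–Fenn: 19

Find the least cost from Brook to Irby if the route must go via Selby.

$32

Best Brook to Selby: Brook–Orton–Selby costing 26
Best Selby to Irby: Selby–Irby costing 6
Total via Selby: 26 + 6 = $32.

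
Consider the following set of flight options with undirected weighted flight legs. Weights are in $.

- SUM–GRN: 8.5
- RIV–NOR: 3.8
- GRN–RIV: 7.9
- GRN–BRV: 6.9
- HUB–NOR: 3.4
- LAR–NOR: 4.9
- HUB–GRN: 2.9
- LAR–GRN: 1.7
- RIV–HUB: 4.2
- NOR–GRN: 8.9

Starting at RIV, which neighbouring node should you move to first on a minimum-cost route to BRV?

HUB

Candidate routes:
RIV–GRN–BRV: 7.9+6.9 = 14.8
RIV–HUB–GRN–BRV: 4.2+2.9+6.9 = 14
The minimum is $14 via RIV–HUB–GRN–BRV.
So from RIV the first move is to HUB.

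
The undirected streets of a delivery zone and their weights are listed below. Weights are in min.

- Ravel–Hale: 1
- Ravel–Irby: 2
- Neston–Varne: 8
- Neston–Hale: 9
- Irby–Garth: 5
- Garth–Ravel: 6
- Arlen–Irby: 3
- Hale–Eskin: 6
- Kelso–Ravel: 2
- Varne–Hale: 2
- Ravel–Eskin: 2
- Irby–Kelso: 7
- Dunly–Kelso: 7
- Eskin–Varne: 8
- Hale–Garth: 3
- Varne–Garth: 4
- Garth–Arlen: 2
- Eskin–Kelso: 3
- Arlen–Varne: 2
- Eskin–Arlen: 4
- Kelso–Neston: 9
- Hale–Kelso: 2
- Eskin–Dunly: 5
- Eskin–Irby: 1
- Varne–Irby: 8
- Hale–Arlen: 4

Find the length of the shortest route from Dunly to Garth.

11 min

Shortest distances from Dunly:
Dunly: 0
Eskin: 5  (via Dunly)
Irby: 6  (via Eskin)
Ravel: 7  (via Eskin)
Kelso: 7  (via Dunly)
Hale: 8  (via Ravel)
Arlen: 9  (via Eskin)
Varne: 10  (via Hale)
Garth: 11  (via Irby)
Shortest route: Dunly–Eskin–Irby–Garth = 11 min.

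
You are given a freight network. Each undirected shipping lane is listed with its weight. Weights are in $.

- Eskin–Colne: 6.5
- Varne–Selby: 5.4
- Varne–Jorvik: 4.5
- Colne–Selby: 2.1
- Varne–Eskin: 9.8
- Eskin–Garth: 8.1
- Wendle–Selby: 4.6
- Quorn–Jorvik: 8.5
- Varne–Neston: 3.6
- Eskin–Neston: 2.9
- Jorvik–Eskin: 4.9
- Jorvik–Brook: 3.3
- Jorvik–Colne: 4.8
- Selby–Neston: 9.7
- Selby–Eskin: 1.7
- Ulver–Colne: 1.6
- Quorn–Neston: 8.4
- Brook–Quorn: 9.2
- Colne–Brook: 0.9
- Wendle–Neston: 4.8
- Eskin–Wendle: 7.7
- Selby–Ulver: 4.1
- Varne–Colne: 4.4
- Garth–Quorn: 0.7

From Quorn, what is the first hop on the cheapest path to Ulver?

Enumerating some paths:
Quorn → Garth → Eskin → Selby → Colne → Ulver: 0.7+8.1+1.7+2.1+1.6 = 14.2
Quorn → Brook → Colne → Ulver: 9.2+0.9+1.6 = 11.7
The minimum is $11.7 via Quorn → Brook → Colne → Ulver.
So from Quorn the first move is to Brook.

Brook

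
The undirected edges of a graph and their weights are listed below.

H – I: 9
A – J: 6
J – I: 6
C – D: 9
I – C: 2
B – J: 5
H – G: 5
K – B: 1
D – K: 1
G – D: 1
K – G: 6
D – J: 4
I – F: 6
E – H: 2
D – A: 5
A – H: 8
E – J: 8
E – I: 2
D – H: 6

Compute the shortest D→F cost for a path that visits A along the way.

Shortest D→A: D → A = 5
Best A to F: A → J → I → F costing 18
Total via A: 5 + 18 = 23.

23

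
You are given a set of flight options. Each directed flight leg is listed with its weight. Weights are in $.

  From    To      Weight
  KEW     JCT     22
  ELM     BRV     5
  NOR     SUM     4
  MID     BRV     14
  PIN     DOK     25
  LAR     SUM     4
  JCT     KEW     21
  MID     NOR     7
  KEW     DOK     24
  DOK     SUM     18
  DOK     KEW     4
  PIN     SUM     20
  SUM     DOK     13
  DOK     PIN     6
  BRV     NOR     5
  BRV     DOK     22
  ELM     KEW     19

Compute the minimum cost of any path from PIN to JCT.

$51

Settle nodes by increasing distance from PIN:
PIN: 0
SUM: 20  (via PIN)
DOK: 25  (via PIN)
KEW: 29  (via DOK)
JCT: 51  (via KEW)
Shortest route: PIN → DOK → KEW → JCT = $51.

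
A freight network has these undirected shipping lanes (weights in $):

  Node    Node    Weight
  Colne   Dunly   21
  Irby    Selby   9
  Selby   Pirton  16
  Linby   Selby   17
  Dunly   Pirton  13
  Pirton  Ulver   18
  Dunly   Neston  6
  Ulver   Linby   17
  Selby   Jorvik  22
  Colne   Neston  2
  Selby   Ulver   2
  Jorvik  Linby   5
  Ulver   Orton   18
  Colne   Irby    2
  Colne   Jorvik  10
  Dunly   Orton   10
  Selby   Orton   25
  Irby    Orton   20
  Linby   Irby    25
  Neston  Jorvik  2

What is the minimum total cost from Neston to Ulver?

$15

Settle nodes by increasing distance from Neston:
Neston: 0
Jorvik: 2  (via Neston)
Colne: 2  (via Neston)
Irby: 4  (via Colne)
Dunly: 6  (via Neston)
Linby: 7  (via Jorvik)
Selby: 13  (via Irby)
Ulver: 15  (via Selby)
Shortest route: Neston → Colne → Irby → Selby → Ulver = $15.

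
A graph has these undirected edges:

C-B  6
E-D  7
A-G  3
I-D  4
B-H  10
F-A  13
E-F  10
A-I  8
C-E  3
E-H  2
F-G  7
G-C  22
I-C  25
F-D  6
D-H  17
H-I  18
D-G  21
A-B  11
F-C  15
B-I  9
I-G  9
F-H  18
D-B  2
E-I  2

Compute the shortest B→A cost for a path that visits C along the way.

19

Shortest B→C: B → C = 6
Shortest C→A: C → E → I → A = 13
Total via C: 6 + 13 = 19.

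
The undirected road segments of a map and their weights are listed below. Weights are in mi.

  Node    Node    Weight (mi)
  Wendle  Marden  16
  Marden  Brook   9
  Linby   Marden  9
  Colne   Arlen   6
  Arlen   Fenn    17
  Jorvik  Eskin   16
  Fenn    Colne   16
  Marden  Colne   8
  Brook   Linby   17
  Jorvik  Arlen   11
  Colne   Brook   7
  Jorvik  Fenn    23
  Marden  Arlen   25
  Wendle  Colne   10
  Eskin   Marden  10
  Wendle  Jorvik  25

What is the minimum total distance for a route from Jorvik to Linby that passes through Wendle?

Shortest Jorvik→Wendle: Jorvik–Wendle = 25
Best Wendle to Linby: Wendle–Marden–Linby costing 25
Total via Wendle: 25 + 25 = 50 mi.

50 mi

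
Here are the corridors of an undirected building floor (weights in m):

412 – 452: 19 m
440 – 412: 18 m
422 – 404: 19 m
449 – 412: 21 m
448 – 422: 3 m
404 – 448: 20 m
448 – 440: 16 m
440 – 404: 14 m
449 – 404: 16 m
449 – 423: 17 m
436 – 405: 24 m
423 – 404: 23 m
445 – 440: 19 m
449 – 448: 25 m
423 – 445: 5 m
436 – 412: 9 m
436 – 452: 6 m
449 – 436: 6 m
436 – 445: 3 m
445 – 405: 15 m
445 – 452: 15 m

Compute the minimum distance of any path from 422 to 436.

Settle nodes by increasing distance from 422:
422: 0
448: 3  (via 422)
404: 19  (via 422)
440: 19  (via 448)
449: 28  (via 448)
436: 34  (via 449)
Shortest route: 422 → 448 → 449 → 436 = 34 m.

34 m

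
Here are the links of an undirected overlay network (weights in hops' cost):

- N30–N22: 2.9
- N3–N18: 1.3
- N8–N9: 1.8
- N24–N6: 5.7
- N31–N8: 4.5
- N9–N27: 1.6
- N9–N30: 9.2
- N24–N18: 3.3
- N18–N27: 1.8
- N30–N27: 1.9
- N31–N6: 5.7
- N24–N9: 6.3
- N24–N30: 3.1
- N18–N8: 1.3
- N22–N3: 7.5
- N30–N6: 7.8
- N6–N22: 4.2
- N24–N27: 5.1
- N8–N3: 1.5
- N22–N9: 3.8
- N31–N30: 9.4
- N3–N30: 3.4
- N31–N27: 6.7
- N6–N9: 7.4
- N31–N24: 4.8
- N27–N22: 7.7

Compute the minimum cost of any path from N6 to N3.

Candidate routes:
N6 → N22 → N30 → N3: 4.2+2.9+3.4 = 10.5
N6 → N24 → N18 → N3: 5.7+3.3+1.3 = 10.3
N6 → N9 → N8 → N3: 7.4+1.8+1.5 = 10.7
N6 → N30 → N3: 7.8+3.4 = 11.2
Cheapest is N6 → N24 → N18 → N3 at 10.3 hops' cost.

10.3 hops' cost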